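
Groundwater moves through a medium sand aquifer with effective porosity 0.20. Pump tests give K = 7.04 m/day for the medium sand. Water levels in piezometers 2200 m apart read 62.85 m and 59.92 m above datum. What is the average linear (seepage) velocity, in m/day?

0.0469

Hydraulic gradient i = (62.85 − 59.92) / 2200 = 2.93 / 2200 = 0.001332.
Darcy flux q = K · i = 7.040 × 0.001332 = 0.009376 m/day.
Seepage velocity v = q / n_e = 0.009376 / 0.20 = 0.04688 m/day.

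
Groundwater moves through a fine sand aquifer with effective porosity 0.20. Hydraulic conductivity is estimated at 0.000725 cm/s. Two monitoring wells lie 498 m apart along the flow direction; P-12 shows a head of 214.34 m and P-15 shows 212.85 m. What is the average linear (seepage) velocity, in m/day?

Convert K: 0.000725 cm/s × 864 = 0.6264 m/day.
Hydraulic gradient i = (214.34 − 212.85) / 498 = 1.49 / 498 = 0.002992.
Darcy flux q = K · i = 0.6264 × 0.002992 = 0.001874 m/day.
Seepage velocity v = q / n_e = 0.001874 / 0.20 = 0.009371 m/day.

0.00937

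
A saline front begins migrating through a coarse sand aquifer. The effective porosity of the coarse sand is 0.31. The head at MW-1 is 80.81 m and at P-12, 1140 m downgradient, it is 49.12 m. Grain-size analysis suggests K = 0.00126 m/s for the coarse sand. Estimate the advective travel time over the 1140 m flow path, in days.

Convert K: 0.00126 m/s × 86400 = 108.9 m/day.
Hydraulic gradient i = (80.81 − 49.12) / 1140 = 31.69 / 1140 = 0.02780.
Darcy flux q = K · i = 108.9 × 0.02780 = 3.026 m/day.
Seepage velocity v = q / n_e = 3.026 / 0.31 = 9.762 m/day.
Travel time t = L / v = 1140 / 9.762 = 116.8 days.

117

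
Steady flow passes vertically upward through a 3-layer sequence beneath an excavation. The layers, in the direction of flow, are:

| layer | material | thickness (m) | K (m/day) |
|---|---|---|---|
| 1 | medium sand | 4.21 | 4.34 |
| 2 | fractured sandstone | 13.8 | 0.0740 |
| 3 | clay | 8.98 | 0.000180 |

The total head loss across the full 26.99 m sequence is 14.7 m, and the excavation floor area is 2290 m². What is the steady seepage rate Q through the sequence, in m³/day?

Flow is perpendicular to layering, so the layers act in series and the equivalent K is the thickness-weighted harmonic mean.
Total thickness L = 4.21 + 13.8 + 8.98 = 26.99 m.
Σ(b_i/K_i) = 4.21/4.34 + 13.8/0.0740 + 8.98/0.000180 = 50076 d.
K_eq = L / Σ(b_i/K_i) = 26.99 / 50076 = 0.0005390 m/day.
Q = K_eq · A · (Δh/L) = 0.0005390 × 2290 × (14.7/26.99) = 0.6722 m³/day.

0.672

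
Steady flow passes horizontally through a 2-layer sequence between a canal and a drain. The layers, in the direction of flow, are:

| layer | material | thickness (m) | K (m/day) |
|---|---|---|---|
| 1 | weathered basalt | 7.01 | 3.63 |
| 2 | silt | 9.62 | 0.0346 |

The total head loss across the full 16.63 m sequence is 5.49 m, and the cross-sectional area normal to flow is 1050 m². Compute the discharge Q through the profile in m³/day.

Flow is perpendicular to layering, so the layers act in series and the equivalent K is the thickness-weighted harmonic mean.
Total thickness L = 7.01 + 9.62 = 16.63 m.
Σ(b_i/K_i) = 7.01/3.63 + 9.62/0.0346 = 280.0 d.
K_eq = L / Σ(b_i/K_i) = 16.63 / 280.0 = 0.05940 m/day.
Q = K_eq · A · (Δh/L) = 0.05940 × 1050 × (5.49/16.63) = 20.59 m³/day.

20.6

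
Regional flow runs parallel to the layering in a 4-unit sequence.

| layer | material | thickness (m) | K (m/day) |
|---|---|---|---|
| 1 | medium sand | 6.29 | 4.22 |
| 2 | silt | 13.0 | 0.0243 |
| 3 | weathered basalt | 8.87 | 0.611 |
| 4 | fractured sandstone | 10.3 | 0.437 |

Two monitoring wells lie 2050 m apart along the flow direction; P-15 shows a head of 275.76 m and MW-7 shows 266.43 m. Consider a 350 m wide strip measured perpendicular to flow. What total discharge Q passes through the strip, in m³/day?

58.6

Flow is parallel to layering, so each bed carries its own Darcy discharge and the transmissivities add.
Σ(K_i·b_i) = 4.22×6.29 + 0.0243×13.0 + 0.611×8.87 + 0.437×10.3 = 36.78 m²/day.
Hydraulic gradient i = (275.76 − 266.43) / 2050 = 9.33 / 2050 = 0.004551.
Q = Σ(K_i·b_i) · W · i = 36.78 × 350 × 0.004551 = 58.59 m³/day.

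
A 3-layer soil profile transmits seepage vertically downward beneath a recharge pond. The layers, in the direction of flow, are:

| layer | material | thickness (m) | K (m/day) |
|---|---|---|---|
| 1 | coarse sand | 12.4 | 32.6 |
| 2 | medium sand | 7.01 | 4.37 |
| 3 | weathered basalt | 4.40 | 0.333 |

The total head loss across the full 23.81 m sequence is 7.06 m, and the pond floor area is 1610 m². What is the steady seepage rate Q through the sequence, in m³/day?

748

Flow is perpendicular to layering, so the layers act in series and the equivalent K is the thickness-weighted harmonic mean.
Total thickness L = 12.4 + 7.01 + 4.40 = 23.81 m.
Σ(b_i/K_i) = 12.4/32.6 + 7.01/4.37 + 4.40/0.333 = 15.20 d.
K_eq = L / Σ(b_i/K_i) = 23.81 / 15.20 = 1.567 m/day.
Q = K_eq · A · (Δh/L) = 1.567 × 1610 × (7.06/23.81) = 747.9 m³/day.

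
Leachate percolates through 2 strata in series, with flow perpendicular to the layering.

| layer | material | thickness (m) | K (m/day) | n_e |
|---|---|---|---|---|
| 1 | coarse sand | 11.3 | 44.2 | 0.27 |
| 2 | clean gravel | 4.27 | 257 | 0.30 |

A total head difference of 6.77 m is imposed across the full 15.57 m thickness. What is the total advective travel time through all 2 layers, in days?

0.174

With flow normal to the layers, continuity requires the same specific discharge q through every layer.
Σ(b_i/K_i) = 11.3/44.2 + 4.27/257 = 0.2723 d.
q = Δh / Σ(b_i/K_i) = 6.77 / 0.2723 = 24.86 m/day.
In each layer the seepage velocity is v_i = q/n_i, so the layer transit time is t_i = b_i·n_i / q:
  layer 1 (coarse sand): t_1 = 11.3 × 0.27 / 24.86 = 0.1227 d
  layer 2 (clean gravel): t_2 = 4.27 × 0.30 / 24.86 = 0.05152 d
Total t = Σ t_i = 0.1742 days.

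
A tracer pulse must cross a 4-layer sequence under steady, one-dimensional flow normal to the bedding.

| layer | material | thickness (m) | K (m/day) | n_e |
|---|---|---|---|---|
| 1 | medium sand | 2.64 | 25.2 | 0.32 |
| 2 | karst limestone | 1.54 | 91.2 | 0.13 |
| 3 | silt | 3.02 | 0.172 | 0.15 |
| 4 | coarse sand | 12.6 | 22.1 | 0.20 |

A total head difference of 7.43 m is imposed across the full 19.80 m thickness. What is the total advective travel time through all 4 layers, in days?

9.87

With flow normal to the layers, continuity requires the same specific discharge q through every layer.
Σ(b_i/K_i) = 2.64/25.2 + 1.54/91.2 + 3.02/0.172 + 12.6/22.1 = 18.25 d.
q = Δh / Σ(b_i/K_i) = 7.43 / 18.25 = 0.4071 m/day.
In each layer the seepage velocity is v_i = q/n_i, so the layer transit time is t_i = b_i·n_i / q:
  layer 1 (medium sand): t_1 = 2.64 × 0.32 / 0.4071 = 2.075 d
  layer 2 (karst limestone): t_2 = 1.54 × 0.13 / 0.4071 = 0.4917 d
  layer 3 (silt): t_3 = 3.02 × 0.15 / 0.4071 = 1.113 d
  layer 4 (coarse sand): t_4 = 12.6 × 0.20 / 0.4071 = 6.190 d
Total t = Σ t_i = 9.869 days.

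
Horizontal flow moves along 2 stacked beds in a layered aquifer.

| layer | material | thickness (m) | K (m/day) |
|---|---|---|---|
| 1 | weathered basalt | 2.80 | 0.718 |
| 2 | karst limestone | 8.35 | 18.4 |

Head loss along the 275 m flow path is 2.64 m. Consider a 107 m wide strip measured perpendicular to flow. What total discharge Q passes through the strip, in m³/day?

160

Flow is parallel to layering, so each bed carries its own Darcy discharge and the transmissivities add.
Σ(K_i·b_i) = 0.718×2.80 + 18.4×8.35 = 155.7 m²/day.
Hydraulic gradient i = Δh / L = 2.64 / 275 = 0.009600.
Q = Σ(K_i·b_i) · W · i = 155.7 × 107 × 0.009600 = 159.9 m³/day.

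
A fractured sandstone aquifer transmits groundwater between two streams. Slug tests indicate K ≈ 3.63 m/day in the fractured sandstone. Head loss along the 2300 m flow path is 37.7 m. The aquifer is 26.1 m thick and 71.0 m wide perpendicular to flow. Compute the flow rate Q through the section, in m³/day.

110

Cross-sectional area A = 71.0 × 26.1 = 1853 m².
Hydraulic gradient i = Δh / L = 37.7 / 2300 = 0.01639.
Darcy's law: Q = K · A · i = 3.630 × 1853 × 0.01639 = 110.3 m³/day.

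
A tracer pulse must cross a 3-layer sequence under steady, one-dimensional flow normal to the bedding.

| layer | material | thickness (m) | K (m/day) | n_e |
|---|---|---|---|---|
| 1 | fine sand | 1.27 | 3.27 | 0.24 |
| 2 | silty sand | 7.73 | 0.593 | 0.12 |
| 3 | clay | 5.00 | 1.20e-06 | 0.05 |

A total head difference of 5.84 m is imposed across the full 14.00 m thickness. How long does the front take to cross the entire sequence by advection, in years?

2900

With flow normal to the layers, continuity requires the same specific discharge q through every layer.
Σ(b_i/K_i) = 1.27/3.27 + 7.73/0.593 + 5.00/1.20e-06 = 4.167e+06 d.
q = Δh / Σ(b_i/K_i) = 5.84 / 4.167e+06 = 1.402e-06 m/day.
In each layer the seepage velocity is v_i = q/n_i, so the layer transit time is t_i = b_i·n_i / q:
  layer 1 (fine sand): t_1 = 1.27 × 0.24 / 1.402e-06 = 2.175e+05 d
  layer 2 (silty sand): t_2 = 7.73 × 0.12 / 1.402e-06 = 6.618e+05 d
  layer 3 (clay): t_3 = 5.00 × 0.05 / 1.402e-06 = 1.784e+05 d
Total t = Σ t_i = 1.058e+06 days = 2896 years.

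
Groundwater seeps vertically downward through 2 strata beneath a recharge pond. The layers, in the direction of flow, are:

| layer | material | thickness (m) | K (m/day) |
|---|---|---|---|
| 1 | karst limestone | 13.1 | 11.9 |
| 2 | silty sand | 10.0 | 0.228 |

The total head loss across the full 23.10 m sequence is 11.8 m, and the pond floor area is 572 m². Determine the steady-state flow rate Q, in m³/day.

150

Flow is perpendicular to layering, so the layers act in series and the equivalent K is the thickness-weighted harmonic mean.
Total thickness L = 13.1 + 10.0 = 23.10 m.
Σ(b_i/K_i) = 13.1/11.9 + 10.0/0.228 = 44.96 d.
K_eq = L / Σ(b_i/K_i) = 23.10 / 44.96 = 0.5138 m/day.
Q = K_eq · A · (Δh/L) = 0.5138 × 572 × (11.8/23.10) = 150.1 m³/day.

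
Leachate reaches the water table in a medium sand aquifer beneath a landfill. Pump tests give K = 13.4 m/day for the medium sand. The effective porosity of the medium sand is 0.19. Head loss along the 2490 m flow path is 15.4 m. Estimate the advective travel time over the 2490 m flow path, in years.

Hydraulic gradient i = Δh / L = 15.4 / 2490 = 0.006185.
Darcy flux q = K · i = 13.40 × 0.006185 = 0.08288 m/day.
Seepage velocity v = q / n_e = 0.08288 / 0.19 = 0.4362 m/day.
Travel time t = L / v = 2490 / 0.4362 = 5709 days = 15.63 years.

15.6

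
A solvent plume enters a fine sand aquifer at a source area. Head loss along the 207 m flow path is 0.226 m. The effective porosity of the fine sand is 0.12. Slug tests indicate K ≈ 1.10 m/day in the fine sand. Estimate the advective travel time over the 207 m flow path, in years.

56.6

Hydraulic gradient i = Δh / L = 0.226 / 207 = 0.001092.
Darcy flux q = K · i = 1.100 × 0.001092 = 0.001201 m/day.
Seepage velocity v = q / n_e = 0.001201 / 0.12 = 0.01001 m/day.
Travel time t = L / v = 207 / 0.01001 = 20683 days = 56.63 years.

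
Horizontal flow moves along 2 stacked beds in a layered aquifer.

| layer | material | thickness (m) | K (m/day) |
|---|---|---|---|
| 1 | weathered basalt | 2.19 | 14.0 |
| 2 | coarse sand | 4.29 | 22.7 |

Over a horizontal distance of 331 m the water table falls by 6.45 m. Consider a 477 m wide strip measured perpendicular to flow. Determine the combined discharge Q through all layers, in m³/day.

Flow is parallel to layering, so each bed carries its own Darcy discharge and the transmissivities add.
Σ(K_i·b_i) = 14.0×2.19 + 22.7×4.29 = 128.0 m²/day.
Hydraulic gradient i = Δh / L = 6.45 / 331 = 0.01949.
Q = Σ(K_i·b_i) · W · i = 128.0 × 477 × 0.01949 = 1190 m³/day.

1190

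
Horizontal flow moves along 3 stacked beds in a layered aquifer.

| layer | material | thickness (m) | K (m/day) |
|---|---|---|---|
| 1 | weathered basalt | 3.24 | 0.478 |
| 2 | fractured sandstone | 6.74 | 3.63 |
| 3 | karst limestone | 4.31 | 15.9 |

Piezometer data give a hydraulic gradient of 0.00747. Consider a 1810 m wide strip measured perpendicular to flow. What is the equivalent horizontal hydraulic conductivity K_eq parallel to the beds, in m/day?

Flow is parallel to layering, so each bed carries its own Darcy discharge and the transmissivities add.
Σ(K_i·b_i) = 0.478×3.24 + 3.63×6.74 + 15.9×4.31 = 94.54 m²/day.
Total thickness b = 14.29 m, so K_eq = Σ(K_i·b_i)/b = 6.616 m/day.

6.62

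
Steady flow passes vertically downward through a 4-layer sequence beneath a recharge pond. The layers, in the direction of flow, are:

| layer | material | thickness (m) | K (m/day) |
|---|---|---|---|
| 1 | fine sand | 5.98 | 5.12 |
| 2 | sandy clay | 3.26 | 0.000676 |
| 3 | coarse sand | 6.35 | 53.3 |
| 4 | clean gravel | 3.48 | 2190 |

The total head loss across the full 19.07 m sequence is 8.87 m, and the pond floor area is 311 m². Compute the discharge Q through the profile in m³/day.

Flow is perpendicular to layering, so the layers act in series and the equivalent K is the thickness-weighted harmonic mean.
Total thickness L = 5.98 + 3.26 + 6.35 + 3.48 = 19.07 m.
Σ(b_i/K_i) = 5.98/5.12 + 3.26/0.000676 + 6.35/53.3 + 3.48/2190 = 4824 d.
K_eq = L / Σ(b_i/K_i) = 19.07 / 4824 = 0.003953 m/day.
Q = K_eq · A · (Δh/L) = 0.003953 × 311 × (8.87/19.07) = 0.5719 m³/day.

0.572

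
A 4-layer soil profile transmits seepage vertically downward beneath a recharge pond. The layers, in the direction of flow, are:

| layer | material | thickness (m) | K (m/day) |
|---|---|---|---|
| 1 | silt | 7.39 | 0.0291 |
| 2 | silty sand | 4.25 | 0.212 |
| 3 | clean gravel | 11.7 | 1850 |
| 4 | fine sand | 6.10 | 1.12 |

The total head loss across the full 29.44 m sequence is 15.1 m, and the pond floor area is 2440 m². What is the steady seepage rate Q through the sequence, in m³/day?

132

Flow is perpendicular to layering, so the layers act in series and the equivalent K is the thickness-weighted harmonic mean.
Total thickness L = 7.39 + 4.25 + 11.7 + 6.10 = 29.44 m.
Σ(b_i/K_i) = 7.39/0.0291 + 4.25/0.212 + 11.7/1850 + 6.10/1.12 = 279.5 d.
K_eq = L / Σ(b_i/K_i) = 29.44 / 279.5 = 0.1053 m/day.
Q = K_eq · A · (Δh/L) = 0.1053 × 2440 × (15.1/29.44) = 131.8 m³/day.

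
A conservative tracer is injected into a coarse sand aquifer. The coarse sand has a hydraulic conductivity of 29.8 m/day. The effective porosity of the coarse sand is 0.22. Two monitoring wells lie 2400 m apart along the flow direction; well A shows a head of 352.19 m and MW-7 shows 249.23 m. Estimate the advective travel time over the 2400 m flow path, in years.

Hydraulic gradient i = (352.19 − 249.23) / 2400 = 102.96 / 2400 = 0.04290.
Darcy flux q = K · i = 29.80 × 0.04290 = 1.278 m/day.
Seepage velocity v = q / n_e = 1.278 / 0.22 = 5.811 m/day.
Travel time t = L / v = 2400 / 5.811 = 413.0 days = 1.131 years.

1.13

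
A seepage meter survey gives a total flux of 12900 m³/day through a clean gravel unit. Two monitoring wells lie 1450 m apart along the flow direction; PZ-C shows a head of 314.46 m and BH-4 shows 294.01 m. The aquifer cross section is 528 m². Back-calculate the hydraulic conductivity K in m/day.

1730

Hydraulic gradient i = (314.46 − 294.01) / 1450 = 20.45 / 1450 = 0.01410.
From Q = K·A·i, K = Q / (A·i) = 12900 / (528.0 × 0.01410) = 1732 m/day.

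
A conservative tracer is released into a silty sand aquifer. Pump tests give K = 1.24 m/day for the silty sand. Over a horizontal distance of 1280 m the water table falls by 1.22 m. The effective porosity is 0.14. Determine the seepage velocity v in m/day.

Hydraulic gradient i = Δh / L = 1.22 / 1280 = 0.0009531.
Darcy flux q = K · i = 1.240 × 0.0009531 = 0.001182 m/day.
Seepage velocity v = q / n_e = 0.001182 / 0.14 = 0.008442 m/day.

0.00844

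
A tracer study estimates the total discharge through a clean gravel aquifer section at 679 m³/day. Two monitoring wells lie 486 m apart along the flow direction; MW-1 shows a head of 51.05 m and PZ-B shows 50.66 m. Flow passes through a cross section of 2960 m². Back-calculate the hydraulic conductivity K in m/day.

286

Hydraulic gradient i = (51.05 − 50.66) / 486 = 0.39 / 486 = 0.0008025.
From Q = K·A·i, K = Q / (A·i) = 679 / (2960 × 0.0008025) = 285.9 m/day.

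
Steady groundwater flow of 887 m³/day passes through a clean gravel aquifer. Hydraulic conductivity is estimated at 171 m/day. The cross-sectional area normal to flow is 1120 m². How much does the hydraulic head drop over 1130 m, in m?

5.23

From Q = K·A·i, i = Q / (K·A) = 887 / (171.0 × 1120) = 0.004631.
Head loss Δh = i · L = 0.004631 × 1130 = 5.233 m.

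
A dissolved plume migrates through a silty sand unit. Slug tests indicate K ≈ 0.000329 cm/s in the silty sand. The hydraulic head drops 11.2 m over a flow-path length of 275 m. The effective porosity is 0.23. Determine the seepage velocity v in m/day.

0.0503

Convert K: 0.000329 cm/s × 864 = 0.2843 m/day.
Hydraulic gradient i = Δh / L = 11.2 / 275 = 0.04073.
Darcy flux q = K · i = 0.2843 × 0.04073 = 0.01158 m/day.
Seepage velocity v = q / n_e = 0.01158 / 0.23 = 0.05033 m/day.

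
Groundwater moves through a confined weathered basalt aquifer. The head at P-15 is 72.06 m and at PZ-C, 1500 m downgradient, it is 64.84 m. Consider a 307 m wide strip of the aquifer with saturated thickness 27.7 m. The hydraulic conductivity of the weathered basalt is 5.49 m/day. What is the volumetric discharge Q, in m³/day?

Cross-sectional area A = 307 × 27.7 = 8504 m².
Hydraulic gradient i = (72.06 − 64.84) / 1500 = 7.22 / 1500 = 0.004813.
Darcy's law: Q = K · A · i = 5.490 × 8504 × 0.004813 = 224.7 m³/day.

225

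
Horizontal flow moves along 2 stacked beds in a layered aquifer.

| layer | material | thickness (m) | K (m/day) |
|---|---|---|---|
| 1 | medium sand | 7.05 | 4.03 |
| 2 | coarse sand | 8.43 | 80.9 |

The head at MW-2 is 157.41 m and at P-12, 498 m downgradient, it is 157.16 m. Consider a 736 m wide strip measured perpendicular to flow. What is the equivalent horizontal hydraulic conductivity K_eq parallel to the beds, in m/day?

Flow is parallel to layering, so each bed carries its own Darcy discharge and the transmissivities add.
Σ(K_i·b_i) = 4.03×7.05 + 80.9×8.43 = 710.4 m²/day.
Total thickness b = 15.48 m, so K_eq = Σ(K_i·b_i)/b = 45.89 m/day.

45.9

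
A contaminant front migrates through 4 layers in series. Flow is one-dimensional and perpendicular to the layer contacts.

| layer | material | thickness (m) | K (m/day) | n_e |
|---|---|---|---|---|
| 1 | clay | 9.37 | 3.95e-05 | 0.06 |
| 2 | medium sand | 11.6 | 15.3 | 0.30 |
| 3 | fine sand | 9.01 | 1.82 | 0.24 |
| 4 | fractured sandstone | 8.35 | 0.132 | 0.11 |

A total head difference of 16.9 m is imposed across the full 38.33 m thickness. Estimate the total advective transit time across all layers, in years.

With flow normal to the layers, continuity requires the same specific discharge q through every layer.
Σ(b_i/K_i) = 9.37/3.95e-05 + 11.6/15.3 + 9.01/1.82 + 8.35/0.132 = 2.373e+05 d.
q = Δh / Σ(b_i/K_i) = 16.9 / 2.373e+05 = 7.122e-05 m/day.
In each layer the seepage velocity is v_i = q/n_i, so the layer transit time is t_i = b_i·n_i / q:
  layer 1 (clay): t_1 = 9.37 × 0.06 / 7.122e-05 = 7894 d
  layer 2 (medium sand): t_2 = 11.6 × 0.30 / 7.122e-05 = 48861 d
  layer 3 (fine sand): t_3 = 9.01 × 0.24 / 7.122e-05 = 30361 d
  layer 4 (fractured sandstone): t_4 = 8.35 × 0.11 / 7.122e-05 = 12896 d
Total t = Σ t_i = 1.000e+05 days = 273.8 years.

274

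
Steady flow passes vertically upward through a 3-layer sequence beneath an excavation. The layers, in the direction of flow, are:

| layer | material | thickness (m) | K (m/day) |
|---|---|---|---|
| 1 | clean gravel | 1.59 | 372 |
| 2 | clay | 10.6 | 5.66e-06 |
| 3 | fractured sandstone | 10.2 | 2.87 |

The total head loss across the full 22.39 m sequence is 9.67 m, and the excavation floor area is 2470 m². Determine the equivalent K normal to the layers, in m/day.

1.20e-05

Flow is perpendicular to layering, so the layers act in series and the equivalent K is the thickness-weighted harmonic mean.
Total thickness L = 1.59 + 10.6 + 10.2 = 22.39 m.
Σ(b_i/K_i) = 1.59/372 + 10.6/5.66e-06 + 10.2/2.87 = 1.873e+06 d.
K_eq = L / Σ(b_i/K_i) = 22.39 / 1.873e+06 = 1.196e-05 m/day.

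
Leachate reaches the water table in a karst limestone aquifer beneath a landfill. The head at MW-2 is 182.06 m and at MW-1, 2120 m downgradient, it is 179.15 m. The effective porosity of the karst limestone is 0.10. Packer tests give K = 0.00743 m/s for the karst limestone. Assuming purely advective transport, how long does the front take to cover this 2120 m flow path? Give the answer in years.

0.659

Convert K: 0.00743 m/s × 86400 = 642.0 m/day.
Hydraulic gradient i = (182.06 − 179.15) / 2120 = 2.91 / 2120 = 0.001373.
Darcy flux q = K · i = 642.0 × 0.001373 = 0.8812 m/day.
Seepage velocity v = q / n_e = 0.8812 / 0.10 = 8.812 m/day.
Travel time t = L / v = 2120 / 8.812 = 240.6 days = 0.6587 years.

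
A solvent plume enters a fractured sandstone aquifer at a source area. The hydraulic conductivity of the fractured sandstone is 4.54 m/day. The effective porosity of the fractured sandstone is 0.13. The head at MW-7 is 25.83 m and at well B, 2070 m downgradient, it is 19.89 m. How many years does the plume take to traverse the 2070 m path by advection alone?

56.6

Hydraulic gradient i = (25.83 − 19.89) / 2070 = 5.94 / 2070 = 0.002870.
Darcy flux q = K · i = 4.540 × 0.002870 = 0.01303 m/day.
Seepage velocity v = q / n_e = 0.01303 / 0.13 = 0.1002 m/day.
Travel time t = L / v = 2070 / 0.1002 = 20656 days = 56.55 years.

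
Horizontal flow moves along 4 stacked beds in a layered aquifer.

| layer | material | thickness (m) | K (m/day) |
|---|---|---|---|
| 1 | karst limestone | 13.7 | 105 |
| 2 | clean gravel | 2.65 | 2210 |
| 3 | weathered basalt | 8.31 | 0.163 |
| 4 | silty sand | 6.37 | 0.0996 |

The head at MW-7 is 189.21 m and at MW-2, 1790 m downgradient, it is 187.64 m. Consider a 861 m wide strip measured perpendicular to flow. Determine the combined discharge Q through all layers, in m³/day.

5510

Flow is parallel to layering, so each bed carries its own Darcy discharge and the transmissivities add.
Σ(K_i·b_i) = 105×13.7 + 2210×2.65 + 0.163×8.31 + 0.0996×6.37 = 7297 m²/day.
Hydraulic gradient i = (189.21 − 187.64) / 1790 = 1.57 / 1790 = 0.0008771.
Q = Σ(K_i·b_i) · W · i = 7297 × 861 × 0.0008771 = 5511 m³/day.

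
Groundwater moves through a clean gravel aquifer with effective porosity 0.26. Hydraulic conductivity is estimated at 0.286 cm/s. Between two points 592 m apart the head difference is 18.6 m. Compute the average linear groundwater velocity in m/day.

Convert K: 0.286 cm/s × 864 = 247.1 m/day.
Hydraulic gradient i = Δh / L = 18.6 / 592 = 0.03142.
Darcy flux q = K · i = 247.1 × 0.03142 = 7.764 m/day.
Seepage velocity v = q / n_e = 7.764 / 0.26 = 29.86 m/day.

29.9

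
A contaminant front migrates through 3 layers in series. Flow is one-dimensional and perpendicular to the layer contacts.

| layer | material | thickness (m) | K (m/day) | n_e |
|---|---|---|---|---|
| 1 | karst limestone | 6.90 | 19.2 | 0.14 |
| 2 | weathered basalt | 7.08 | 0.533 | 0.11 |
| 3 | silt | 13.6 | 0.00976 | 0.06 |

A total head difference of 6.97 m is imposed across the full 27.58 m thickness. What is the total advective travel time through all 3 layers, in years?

With flow normal to the layers, continuity requires the same specific discharge q through every layer.
Σ(b_i/K_i) = 6.90/19.2 + 7.08/0.533 + 13.6/0.00976 = 1407 d.
q = Δh / Σ(b_i/K_i) = 6.97 / 1407 = 0.004954 m/day.
In each layer the seepage velocity is v_i = q/n_i, so the layer transit time is t_i = b_i·n_i / q:
  layer 1 (karst limestone): t_1 = 6.90 × 0.14 / 0.004954 = 195.0 d
  layer 2 (weathered basalt): t_2 = 7.08 × 0.11 / 0.004954 = 157.2 d
  layer 3 (silt): t_3 = 13.6 × 0.06 / 0.004954 = 164.7 d
Total t = Σ t_i = 517.0 days = 1.415 years.

1.42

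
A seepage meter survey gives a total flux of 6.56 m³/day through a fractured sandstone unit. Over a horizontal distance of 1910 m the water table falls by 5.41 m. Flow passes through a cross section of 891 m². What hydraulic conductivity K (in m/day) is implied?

2.60

Hydraulic gradient i = Δh / L = 5.41 / 1910 = 0.002832.
From Q = K·A·i, K = Q / (A·i) = 6.56 / (891.0 × 0.002832) = 2.599 m/day.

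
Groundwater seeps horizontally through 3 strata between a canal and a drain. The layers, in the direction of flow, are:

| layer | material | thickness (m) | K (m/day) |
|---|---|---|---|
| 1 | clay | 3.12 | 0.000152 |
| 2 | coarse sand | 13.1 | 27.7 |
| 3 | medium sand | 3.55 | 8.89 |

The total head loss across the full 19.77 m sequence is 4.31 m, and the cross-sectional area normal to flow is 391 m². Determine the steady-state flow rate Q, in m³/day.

Flow is perpendicular to layering, so the layers act in series and the equivalent K is the thickness-weighted harmonic mean.
Total thickness L = 3.12 + 13.1 + 3.55 = 19.77 m.
Σ(b_i/K_i) = 3.12/0.000152 + 13.1/27.7 + 3.55/8.89 = 20527 d.
K_eq = L / Σ(b_i/K_i) = 19.77 / 20527 = 0.0009631 m/day.
Q = K_eq · A · (Δh/L) = 0.0009631 × 391 × (4.31/19.77) = 0.08210 m³/day.

0.0821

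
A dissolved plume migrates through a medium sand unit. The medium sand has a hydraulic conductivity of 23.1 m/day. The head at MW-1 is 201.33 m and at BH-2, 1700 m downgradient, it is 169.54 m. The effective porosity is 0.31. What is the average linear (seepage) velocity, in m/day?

1.39

Hydraulic gradient i = (201.33 − 169.54) / 1700 = 31.79 / 1700 = 0.01870.
Darcy flux q = K · i = 23.10 × 0.01870 = 0.4320 m/day.
Seepage velocity v = q / n_e = 0.4320 / 0.31 = 1.393 m/day.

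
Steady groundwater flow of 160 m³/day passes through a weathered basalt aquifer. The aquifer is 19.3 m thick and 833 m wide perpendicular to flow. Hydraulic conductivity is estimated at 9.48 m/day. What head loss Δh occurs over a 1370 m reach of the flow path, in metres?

1.44

Cross-sectional area A = 833 × 19.3 = 16077 m².
From Q = K·A·i, i = Q / (K·A) = 160 / (9.480 × 16077) = 0.001050.
Head loss Δh = i · L = 0.001050 × 1370 = 1.438 m.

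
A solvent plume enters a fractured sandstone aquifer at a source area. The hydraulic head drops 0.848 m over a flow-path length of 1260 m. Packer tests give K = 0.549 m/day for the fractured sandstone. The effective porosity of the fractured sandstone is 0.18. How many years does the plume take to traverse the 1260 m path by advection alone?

1680

Hydraulic gradient i = Δh / L = 0.848 / 1260 = 0.0006730.
Darcy flux q = K · i = 0.5490 × 0.0006730 = 0.0003695 m/day.
Seepage velocity v = q / n_e = 0.0003695 / 0.18 = 0.002053 m/day.
Travel time t = L / v = 1260 / 0.002053 = 6.138e+05 days = 1681 years.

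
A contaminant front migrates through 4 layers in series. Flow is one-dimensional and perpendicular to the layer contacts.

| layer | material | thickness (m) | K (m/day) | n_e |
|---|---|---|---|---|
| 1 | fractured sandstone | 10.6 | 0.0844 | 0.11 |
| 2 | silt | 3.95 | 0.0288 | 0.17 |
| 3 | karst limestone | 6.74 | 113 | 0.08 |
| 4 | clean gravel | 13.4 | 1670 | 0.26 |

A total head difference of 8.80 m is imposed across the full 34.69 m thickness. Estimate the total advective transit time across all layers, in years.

With flow normal to the layers, continuity requires the same specific discharge q through every layer.
Σ(b_i/K_i) = 10.6/0.0844 + 3.95/0.0288 + 6.74/113 + 13.4/1670 = 262.8 d.
q = Δh / Σ(b_i/K_i) = 8.80 / 262.8 = 0.03348 m/day.
In each layer the seepage velocity is v_i = q/n_i, so the layer transit time is t_i = b_i·n_i / q:
  layer 1 (fractured sandstone): t_1 = 10.6 × 0.11 / 0.03348 = 34.82 d
  layer 2 (silt): t_2 = 3.95 × 0.17 / 0.03348 = 20.05 d
  layer 3 (karst limestone): t_3 = 6.74 × 0.08 / 0.03348 = 16.10 d
  layer 4 (clean gravel): t_4 = 13.4 × 0.26 / 0.03348 = 104.1 d
Total t = Σ t_i = 175.0 days = 0.4792 years.

0.479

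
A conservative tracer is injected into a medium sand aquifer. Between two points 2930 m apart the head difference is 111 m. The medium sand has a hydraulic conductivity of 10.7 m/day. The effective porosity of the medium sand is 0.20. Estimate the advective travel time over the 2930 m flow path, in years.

Hydraulic gradient i = Δh / L = 111 / 2930 = 0.03788.
Darcy flux q = K · i = 10.70 × 0.03788 = 0.4054 m/day.
Seepage velocity v = q / n_e = 0.4054 / 0.20 = 2.027 m/day.
Travel time t = L / v = 2930 / 2.027 = 1446 days = 3.958 years.

3.96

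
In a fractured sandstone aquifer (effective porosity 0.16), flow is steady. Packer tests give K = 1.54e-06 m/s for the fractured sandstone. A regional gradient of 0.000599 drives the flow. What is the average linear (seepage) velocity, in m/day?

Convert K: 1.54e-06 m/s × 86400 = 0.1331 m/day.
Hydraulic gradient i = 0.000599.
Darcy flux q = K · i = 0.1331 × 0.0005990 = 7.970e-05 m/day.
Seepage velocity v = q / n_e = 7.970e-05 / 0.16 = 0.0004981 m/day.

0.000498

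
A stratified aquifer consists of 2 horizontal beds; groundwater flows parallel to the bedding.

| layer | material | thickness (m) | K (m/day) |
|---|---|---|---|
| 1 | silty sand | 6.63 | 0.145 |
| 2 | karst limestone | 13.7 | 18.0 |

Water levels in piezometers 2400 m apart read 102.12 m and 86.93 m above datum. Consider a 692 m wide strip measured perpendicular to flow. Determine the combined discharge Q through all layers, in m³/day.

Flow is parallel to layering, so each bed carries its own Darcy discharge and the transmissivities add.
Σ(K_i·b_i) = 0.145×6.63 + 18.0×13.7 = 247.6 m²/day.
Hydraulic gradient i = (102.12 − 86.93) / 2400 = 15.19 / 2400 = 0.006329.
Q = Σ(K_i·b_i) · W · i = 247.6 × 692 × 0.006329 = 1084 m³/day.

1080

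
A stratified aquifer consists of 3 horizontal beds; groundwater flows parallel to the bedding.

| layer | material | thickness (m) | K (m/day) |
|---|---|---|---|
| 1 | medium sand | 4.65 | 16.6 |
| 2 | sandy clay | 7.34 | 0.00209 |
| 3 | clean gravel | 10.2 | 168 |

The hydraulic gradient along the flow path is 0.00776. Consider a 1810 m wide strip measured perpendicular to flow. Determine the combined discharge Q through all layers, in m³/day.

Flow is parallel to layering, so each bed carries its own Darcy discharge and the transmissivities add.
Σ(K_i·b_i) = 16.6×4.65 + 0.00209×7.34 + 168×10.2 = 1791 m²/day.
Hydraulic gradient i = 0.00776.
Q = Σ(K_i·b_i) · W · i = 1791 × 1810 × 0.007760 = 25153 m³/day.

25200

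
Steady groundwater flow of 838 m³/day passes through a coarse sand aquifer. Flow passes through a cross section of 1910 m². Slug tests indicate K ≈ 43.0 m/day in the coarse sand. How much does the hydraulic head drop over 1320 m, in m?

13.5

From Q = K·A·i, i = Q / (K·A) = 838 / (43.00 × 1910) = 0.01020.
Head loss Δh = i · L = 0.01020 × 1320 = 13.47 m.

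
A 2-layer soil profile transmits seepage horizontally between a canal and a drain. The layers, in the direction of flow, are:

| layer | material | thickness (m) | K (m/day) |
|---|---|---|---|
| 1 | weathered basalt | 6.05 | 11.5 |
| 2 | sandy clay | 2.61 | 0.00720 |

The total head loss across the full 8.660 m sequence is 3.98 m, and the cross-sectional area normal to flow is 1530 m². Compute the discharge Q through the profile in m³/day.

16.8

Flow is perpendicular to layering, so the layers act in series and the equivalent K is the thickness-weighted harmonic mean.
Total thickness L = 6.05 + 2.61 = 8.660 m.
Σ(b_i/K_i) = 6.05/11.5 + 2.61/0.00720 = 363.0 d.
K_eq = L / Σ(b_i/K_i) = 8.660 / 363.0 = 0.02386 m/day.
Q = K_eq · A · (Δh/L) = 0.02386 × 1530 × (3.98/8.660) = 16.77 m³/day.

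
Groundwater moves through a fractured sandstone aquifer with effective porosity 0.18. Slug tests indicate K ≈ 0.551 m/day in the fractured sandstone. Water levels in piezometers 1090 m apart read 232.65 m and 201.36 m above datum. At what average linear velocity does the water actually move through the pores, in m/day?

Hydraulic gradient i = (232.65 − 201.36) / 1090 = 31.29 / 1090 = 0.02871.
Darcy flux q = K · i = 0.5510 × 0.02871 = 0.01582 m/day.
Seepage velocity v = q / n_e = 0.01582 / 0.18 = 0.08787 m/day.

0.0879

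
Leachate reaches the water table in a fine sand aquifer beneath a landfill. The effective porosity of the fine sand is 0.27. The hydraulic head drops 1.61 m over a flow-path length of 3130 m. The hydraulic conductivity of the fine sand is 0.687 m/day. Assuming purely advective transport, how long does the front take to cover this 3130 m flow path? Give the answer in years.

Hydraulic gradient i = Δh / L = 1.61 / 3130 = 0.0005144.
Darcy flux q = K · i = 0.6870 × 0.0005144 = 0.0003534 m/day.
Seepage velocity v = q / n_e = 0.0003534 / 0.27 = 0.001309 m/day.
Travel time t = L / v = 3130 / 0.001309 = 2.391e+06 days = 6548 years.

6550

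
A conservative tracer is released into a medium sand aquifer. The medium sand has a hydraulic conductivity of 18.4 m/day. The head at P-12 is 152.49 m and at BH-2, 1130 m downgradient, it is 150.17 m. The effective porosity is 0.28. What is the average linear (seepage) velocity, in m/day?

Hydraulic gradient i = (152.49 − 150.17) / 1130 = 2.32 / 1130 = 0.002053.
Darcy flux q = K · i = 18.40 × 0.002053 = 0.03778 m/day.
Seepage velocity v = q / n_e = 0.03778 / 0.28 = 0.1349 m/day.

0.135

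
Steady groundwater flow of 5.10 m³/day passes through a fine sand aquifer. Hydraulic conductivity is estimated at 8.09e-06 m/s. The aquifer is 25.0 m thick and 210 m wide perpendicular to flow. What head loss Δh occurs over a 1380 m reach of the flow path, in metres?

Convert K: 8.09e-06 m/s × 86400 = 0.6990 m/day.
Cross-sectional area A = 210 × 25.0 = 5250 m².
From Q = K·A·i, i = Q / (K·A) = 5.10 / (0.6990 × 5250) = 0.001390.
Head loss Δh = i · L = 0.001390 × 1380 = 1.918 m.

1.92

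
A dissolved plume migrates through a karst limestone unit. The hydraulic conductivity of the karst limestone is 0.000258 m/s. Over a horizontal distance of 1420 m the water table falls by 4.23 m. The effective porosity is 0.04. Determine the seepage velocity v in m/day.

Convert K: 0.000258 m/s × 86400 = 22.29 m/day.
Hydraulic gradient i = Δh / L = 4.23 / 1420 = 0.002979.
Darcy flux q = K · i = 22.29 × 0.002979 = 0.06640 m/day.
Seepage velocity v = q / n_e = 0.06640 / 0.04 = 1.660 m/day.

1.66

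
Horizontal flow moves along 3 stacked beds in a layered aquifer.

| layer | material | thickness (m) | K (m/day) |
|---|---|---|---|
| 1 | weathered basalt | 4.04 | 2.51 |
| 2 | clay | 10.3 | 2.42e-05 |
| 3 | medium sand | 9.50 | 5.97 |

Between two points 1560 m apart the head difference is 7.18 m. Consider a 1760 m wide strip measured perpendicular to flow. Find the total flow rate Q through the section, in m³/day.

542

Flow is parallel to layering, so each bed carries its own Darcy discharge and the transmissivities add.
Σ(K_i·b_i) = 2.51×4.04 + 2.42e-05×10.3 + 5.97×9.50 = 66.86 m²/day.
Hydraulic gradient i = Δh / L = 7.18 / 1560 = 0.004603.
Q = Σ(K_i·b_i) · W · i = 66.86 × 1760 × 0.004603 = 541.6 m³/day.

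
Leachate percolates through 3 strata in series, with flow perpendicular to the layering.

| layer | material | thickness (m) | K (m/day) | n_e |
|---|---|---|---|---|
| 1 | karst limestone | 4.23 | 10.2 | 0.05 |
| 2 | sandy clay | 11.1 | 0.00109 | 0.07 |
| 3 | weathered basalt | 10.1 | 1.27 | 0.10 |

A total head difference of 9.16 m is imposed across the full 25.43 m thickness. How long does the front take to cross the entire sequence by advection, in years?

With flow normal to the layers, continuity requires the same specific discharge q through every layer.
Σ(b_i/K_i) = 4.23/10.2 + 11.1/0.00109 + 10.1/1.27 = 10192 d.
q = Δh / Σ(b_i/K_i) = 9.16 / 10192 = 0.0008988 m/day.
In each layer the seepage velocity is v_i = q/n_i, so the layer transit time is t_i = b_i·n_i / q:
  layer 1 (karst limestone): t_1 = 4.23 × 0.05 / 0.0008988 = 235.3 d
  layer 2 (sandy clay): t_2 = 11.1 × 0.07 / 0.0008988 = 864.5 d
  layer 3 (weathered basalt): t_3 = 10.1 × 0.10 / 0.0008988 = 1124 d
Total t = Σ t_i = 2224 days = 6.088 years.

6.09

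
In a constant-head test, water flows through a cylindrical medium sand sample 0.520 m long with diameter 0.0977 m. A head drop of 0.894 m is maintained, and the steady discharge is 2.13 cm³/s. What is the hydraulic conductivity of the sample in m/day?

Cross-sectional area A = π·(d/2)² = π × (0.0977/2)² = 0.007497 m².
Convert discharge: 2.13 cm³/s = 2.130e-06 m³/s.
Darcy's law rearranged: K = Q·L / (A·Δh) = 2.130e-06 × 0.520 / (0.007497 × 0.894) = 0.0001653 m/s = 14.28 m/day.

14.3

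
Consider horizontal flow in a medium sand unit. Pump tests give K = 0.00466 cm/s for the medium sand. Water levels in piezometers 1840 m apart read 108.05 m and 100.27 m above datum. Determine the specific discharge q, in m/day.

Convert K: 0.00466 cm/s × 864 = 4.026 m/day.
Hydraulic gradient i = (108.05 − 100.27) / 1840 = 7.78 / 1840 = 0.004228.
Specific discharge q = K · i = 4.026 × 0.004228 = 0.01702 m/day.

0.0170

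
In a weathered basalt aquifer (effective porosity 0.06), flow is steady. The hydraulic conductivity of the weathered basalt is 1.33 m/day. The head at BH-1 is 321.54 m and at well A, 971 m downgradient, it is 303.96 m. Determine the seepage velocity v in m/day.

Hydraulic gradient i = (321.54 − 303.96) / 971 = 17.58 / 971 = 0.01811.
Darcy flux q = K · i = 1.330 × 0.01811 = 0.02408 m/day.
Seepage velocity v = q / n_e = 0.02408 / 0.06 = 0.4013 m/day.

0.401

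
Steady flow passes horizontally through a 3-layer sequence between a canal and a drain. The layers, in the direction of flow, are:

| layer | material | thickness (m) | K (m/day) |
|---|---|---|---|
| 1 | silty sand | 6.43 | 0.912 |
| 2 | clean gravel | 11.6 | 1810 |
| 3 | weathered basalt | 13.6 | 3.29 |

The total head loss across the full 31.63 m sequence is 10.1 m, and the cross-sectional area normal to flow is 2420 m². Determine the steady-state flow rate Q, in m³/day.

Flow is perpendicular to layering, so the layers act in series and the equivalent K is the thickness-weighted harmonic mean.
Total thickness L = 6.43 + 11.6 + 13.6 = 31.63 m.
Σ(b_i/K_i) = 6.43/0.912 + 11.6/1810 + 13.6/3.29 = 11.19 d.
K_eq = L / Σ(b_i/K_i) = 31.63 / 11.19 = 2.826 m/day.
Q = K_eq · A · (Δh/L) = 2.826 × 2420 × (10.1/31.63) = 2184 m³/day.

2180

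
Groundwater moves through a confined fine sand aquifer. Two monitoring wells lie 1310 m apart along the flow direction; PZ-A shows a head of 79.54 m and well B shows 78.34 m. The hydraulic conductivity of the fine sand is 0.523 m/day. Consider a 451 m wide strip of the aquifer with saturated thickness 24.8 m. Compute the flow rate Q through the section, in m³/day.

5.36

Cross-sectional area A = 451 × 24.8 = 11185 m².
Hydraulic gradient i = (79.54 − 78.34) / 1310 = 1.2 / 1310 = 0.0009160.
Darcy's law: Q = K · A · i = 0.5230 × 11185 × 0.0009160 = 5.358 m³/day.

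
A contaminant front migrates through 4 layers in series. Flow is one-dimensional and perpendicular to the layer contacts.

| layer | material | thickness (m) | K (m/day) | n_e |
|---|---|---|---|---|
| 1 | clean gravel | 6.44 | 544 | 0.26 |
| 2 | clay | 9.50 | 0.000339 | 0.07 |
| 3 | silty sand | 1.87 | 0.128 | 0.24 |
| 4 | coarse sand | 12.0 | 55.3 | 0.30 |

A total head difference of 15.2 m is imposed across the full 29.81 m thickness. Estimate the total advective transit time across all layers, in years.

With flow normal to the layers, continuity requires the same specific discharge q through every layer.
Σ(b_i/K_i) = 6.44/544 + 9.50/0.000339 + 1.87/0.128 + 12.0/55.3 = 28038 d.
q = Δh / Σ(b_i/K_i) = 15.2 / 28038 = 0.0005421 m/day.
In each layer the seepage velocity is v_i = q/n_i, so the layer transit time is t_i = b_i·n_i / q:
  layer 1 (clean gravel): t_1 = 6.44 × 0.26 / 0.0005421 = 3089 d
  layer 2 (clay): t_2 = 9.50 × 0.07 / 0.0005421 = 1227 d
  layer 3 (silty sand): t_3 = 1.87 × 0.24 / 0.0005421 = 827.9 d
  layer 4 (coarse sand): t_4 = 12.0 × 0.30 / 0.0005421 = 6641 d
Total t = Σ t_i = 11784 days = 32.26 years.

32.3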